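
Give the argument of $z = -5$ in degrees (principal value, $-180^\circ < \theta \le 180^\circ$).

b = 0 and a < 0, so z lies on the negative real axis: θ = 180°


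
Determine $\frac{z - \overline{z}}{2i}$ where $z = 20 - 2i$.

z - conjugate(z) = 2bi
(z - conjugate(z))/(2i) = 2bi/(2i) = b = -2


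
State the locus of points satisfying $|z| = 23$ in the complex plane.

|z| = 23 means sqrt(x^2 + y^2) = 23
This is a circle of radius 23 centered at the origin


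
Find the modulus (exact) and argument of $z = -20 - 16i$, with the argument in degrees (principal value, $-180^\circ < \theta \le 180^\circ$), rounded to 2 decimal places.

|z| = sqrt((-20)^2 + (-16)^2) = sqrt(656)
arg(z) = arctan(b/a) = arctan(-16/-20) (quadrant-adjusted) = -141.34°


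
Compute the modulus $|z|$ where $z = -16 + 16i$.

|z| = sqrt(a^2 + b^2) = sqrt((-16)^2 + 16^2) = sqrt(512) = sqrt(512)


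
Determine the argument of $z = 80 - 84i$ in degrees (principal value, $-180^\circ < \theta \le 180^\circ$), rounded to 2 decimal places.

θ = arctan(b/a) = arctan(-84/80) (quadrant-adjusted) = -46.40°


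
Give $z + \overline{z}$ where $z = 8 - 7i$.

z + conjugate(z) = (a + bi) + (a - bi) = 2a
= 2 * 8 = 16


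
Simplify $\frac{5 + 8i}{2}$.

Divisor is real, so divide each part by 2:
= 5/2 + 4i


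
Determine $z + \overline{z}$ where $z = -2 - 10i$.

z + conjugate(z) = (a + bi) + (a - bi) = 2a
= 2 * (-2) = -4


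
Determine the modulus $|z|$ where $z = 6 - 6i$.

|z| = sqrt(a^2 + b^2) = sqrt(6^2 + (-6)^2) = sqrt(72) = sqrt(72)


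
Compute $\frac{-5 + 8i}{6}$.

Divisor is real, so divide each part by 6:
= -5/6 + (4/3)i


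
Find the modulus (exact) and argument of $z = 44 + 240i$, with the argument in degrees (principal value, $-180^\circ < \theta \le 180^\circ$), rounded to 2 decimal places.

|z| = sqrt(44^2 + 240^2) = 244
arg(z) = arctan(b/a) = arctan(240/44) (quadrant-adjusted) = 79.61°


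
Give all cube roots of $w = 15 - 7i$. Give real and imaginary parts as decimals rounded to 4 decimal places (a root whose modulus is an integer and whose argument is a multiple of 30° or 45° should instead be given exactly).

|w| = sqrt(274) ≈ 16.552945, arg(w) ≈ 334.983107°
Root modulus = sqrt(274)^(1/3) ≈ 2.548542
Root arguments: θ_k = (arg(w) + 360°k)/3 for k = 0, 1, ..., 2
Compute each root as (root modulus)(cos θ_k + i sin θ_k) using full-precision intermediates, then round to 4 decimal places.
Roots: -0.9407 + 2.3686i, -1.5809 - 1.9990i, 2.5216 - 0.3696i


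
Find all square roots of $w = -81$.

|w| = 81, arg(w) = 180°
Root modulus = 81^(1/2) = 9
Root arguments: θ_k = (180° + 360°k)/2 for k = 0, 1, ..., 1
Roots: 9i, -9i


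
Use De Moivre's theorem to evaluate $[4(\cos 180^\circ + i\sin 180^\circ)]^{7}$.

By De Moivre: z^n = r^n(cos(nθ) + i sin(nθ))
= 4^7(cos(7*180°) + i sin(7*180°))
= 16384(cos 180° + i sin 180°)
= -16384


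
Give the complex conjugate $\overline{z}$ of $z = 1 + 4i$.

If z = a + bi, then conjugate(z) = a - bi
conjugate(1 + 4i) = 1 - 4i


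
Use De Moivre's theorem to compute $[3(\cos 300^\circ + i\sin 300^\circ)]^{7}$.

By De Moivre: z^n = r^n(cos(nθ) + i sin(nθ))
= 3^7(cos(7*300°) + i sin(7*300°))
= 2187(cos 300° + i sin 300°)
= 2187/2 - (2187*sqrt(3)/2)i


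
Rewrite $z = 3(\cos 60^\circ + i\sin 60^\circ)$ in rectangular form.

a = r cos θ = 3 * 1/2 = 3/2
b = r sin θ = 3 * sqrt(3)/2 = 3*sqrt(3)/2
z = 3/2 + (3*sqrt(3)/2)i


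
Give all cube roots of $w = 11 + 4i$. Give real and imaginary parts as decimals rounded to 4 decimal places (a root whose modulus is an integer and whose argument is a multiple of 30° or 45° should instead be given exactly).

|w| = sqrt(137) ≈ 11.704700, arg(w) ≈ 19.983107°
Root modulus = sqrt(137)^(1/3) ≈ 2.270493
Root arguments: θ_k = (arg(w) + 360°k)/3 for k = 0, 1, ..., 2
Compute each root as (root modulus)(cos θ_k + i sin θ_k) using full-precision intermediates, then round to 4 decimal places.
Roots: 2.2552 + 0.2634i, -1.3557 + 1.8213i, -0.8995 - 2.0847i


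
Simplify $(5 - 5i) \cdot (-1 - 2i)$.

(a1*a2 - b1*b2) + (a1*b2 + b1*a2)i
= (-5 - 10) + (-10 + 5)i
= -15 - 5i


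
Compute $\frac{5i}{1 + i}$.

Multiply numerator and denominator by conjugate (1 - i):
= (5i)(1 - i) / (1^2 + 1^2)
= (5 + 5i) / 2
= 5/2 + (5/2)i


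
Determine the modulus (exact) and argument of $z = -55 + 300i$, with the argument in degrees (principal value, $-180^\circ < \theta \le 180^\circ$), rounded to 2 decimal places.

|z| = sqrt((-55)^2 + 300^2) = 305
arg(z) = arctan(b/a) = arctan(300/-55) (quadrant-adjusted) = 100.39°


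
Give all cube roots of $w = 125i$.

|w| = 125, arg(w) = 90°
Root modulus = 125^(1/3) = 5
Root arguments: θ_k = (90° + 360°k)/3 for k = 0, 1, ..., 2
Roots: 5*sqrt(3)/2 + (5/2)i, -5*sqrt(3)/2 + (5/2)i, -5i


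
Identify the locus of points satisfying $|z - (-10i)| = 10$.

|z - z0| = r describes a circle centered at z0 with radius r
Here z0 = -10i and r = 10
Locus: Circle centered at (0, -10) with radius 10


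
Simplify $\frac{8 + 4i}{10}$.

Divisor is real, so divide each part by 10:
= 4/5 + (2/5)i


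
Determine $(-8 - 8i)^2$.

(a + bi)^2 = a^2 - b^2 + 2abi
= (-8)^2 - (-8)^2 + 2*(-8)*(-8)i
= 128i


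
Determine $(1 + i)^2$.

(a + bi)^2 = a^2 - b^2 + 2abi
= 1^2 - 1^2 + 2*1*1i
= 2i


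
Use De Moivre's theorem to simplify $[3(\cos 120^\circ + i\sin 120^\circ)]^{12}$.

By De Moivre: z^n = r^n(cos(nθ) + i sin(nθ))
= 3^12(cos(12*120°) + i sin(12*120°))
= 531441(cos 0° + i sin 0°)
= 531441


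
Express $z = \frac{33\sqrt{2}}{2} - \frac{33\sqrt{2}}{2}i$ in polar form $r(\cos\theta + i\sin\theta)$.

r = |z| = sqrt(a^2 + b^2) = sqrt((33*sqrt(2)/2)^2 + (-33*sqrt(2)/2)^2) = sqrt(1089/2 + 1089/2) = sqrt(1089) = 33
θ = arctan(b/a) = arctan(-23.3345/23.3345) (quadrant-adjusted) = 315°
z = 33(cos 315° + i sin 315°)


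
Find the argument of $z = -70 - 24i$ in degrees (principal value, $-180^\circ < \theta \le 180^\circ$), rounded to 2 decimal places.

θ = arctan(b/a) = arctan(-24/-70) (quadrant-adjusted) = -161.08°


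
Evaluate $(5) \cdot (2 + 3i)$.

(a1*a2 - b1*b2) + (a1*b2 + b1*a2)i
= (10 - 0) + (15 + 0)i
= 10 + 15i


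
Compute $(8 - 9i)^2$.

(a + bi)^2 = a^2 - b^2 + 2abi
= 8^2 - (-9)^2 + 2*8*(-9)i
= -17 - 144i


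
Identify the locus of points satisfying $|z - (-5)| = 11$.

|z - z0| = r describes a circle centered at z0 with radius r
Here z0 = -5 and r = 11
Locus: Circle centered at (-5, 0) with radius 11


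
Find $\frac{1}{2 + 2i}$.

Multiply numerator and denominator by conjugate (2 - 2i):
= (1)(2 - 2i) / (2^2 + 2^2)
= (2 - 2i) / 8
Divide through by 2: (1 - i) / 4
= 1/4 - (1/4)i


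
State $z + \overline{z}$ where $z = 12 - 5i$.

z + conjugate(z) = (a + bi) + (a - bi) = 2a
= 2 * 12 = 24


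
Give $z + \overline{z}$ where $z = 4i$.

z + conjugate(z) = (a + bi) + (a - bi) = 2a
= 2 * 0 = 0


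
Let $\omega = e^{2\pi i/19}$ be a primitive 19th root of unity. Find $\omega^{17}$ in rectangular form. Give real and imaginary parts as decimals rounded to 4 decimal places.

ω^17 = e^(2πi·17/19) = e^(i·34π/19)
= cos(34π/19) + i sin(34π/19)
= 0.7891 - 0.6142i


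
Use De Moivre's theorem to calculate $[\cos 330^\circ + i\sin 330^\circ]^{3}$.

By De Moivre: z^n = r^n(cos(nθ) + i sin(nθ))
= 1^3(cos(3*330°) + i sin(3*330°))
= 1(cos 270° + i sin 270°)
= -i


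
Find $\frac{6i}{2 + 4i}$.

Multiply numerator and denominator by conjugate (2 - 4i):
= (6i)(2 - 4i) / (2^2 + 4^2)
= (24 + 12i) / 20
Divide through by 4: (6 + 3i) / 5
= 6/5 + (3/5)i


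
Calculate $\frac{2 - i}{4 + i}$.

Multiply numerator and denominator by conjugate (4 - i):
= (2 - i)(4 - i) / (4^2 + 1^2)
= (7 - 6i) / 17
= 7/17 - (6/17)i


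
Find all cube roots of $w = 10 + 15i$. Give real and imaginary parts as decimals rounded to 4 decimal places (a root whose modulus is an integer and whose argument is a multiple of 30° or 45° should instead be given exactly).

|w| = sqrt(325) ≈ 18.027756, arg(w) ≈ 56.309932°
Root modulus = sqrt(325)^(1/3) ≈ 2.622088
Root arguments: θ_k = (arg(w) + 360°k)/3 for k = 0, 1, ..., 2
Compute each root as (root modulus)(cos θ_k + i sin θ_k) using full-precision intermediates, then round to 4 decimal places.
Roots: 2.4826 + 0.8437i, -1.9720 + 1.7282i, -0.5106 - 2.5719i


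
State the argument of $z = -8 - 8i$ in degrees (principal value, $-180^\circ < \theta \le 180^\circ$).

θ = arctan(b/a) = arctan(-8/-8) (quadrant-adjusted) = -135°


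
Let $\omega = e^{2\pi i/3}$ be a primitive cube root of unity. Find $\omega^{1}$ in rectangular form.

ω^1 = e^(2πi·1/3) = e^(i·2π/3)
= cos(2π/3) + i sin(2π/3)
= -1/2 + (sqrt(3)/2)i


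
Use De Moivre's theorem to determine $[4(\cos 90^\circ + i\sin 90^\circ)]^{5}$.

By De Moivre: z^n = r^n(cos(nθ) + i sin(nθ))
= 4^5(cos(5*90°) + i sin(5*90°))
= 1024(cos 90° + i sin 90°)
= 1024i


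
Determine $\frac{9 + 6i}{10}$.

Divisor is real, so divide each part by 10:
= 9/10 + (3/5)i


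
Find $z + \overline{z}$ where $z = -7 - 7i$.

z + conjugate(z) = (a + bi) + (a - bi) = 2a
= 2 * (-7) = -14


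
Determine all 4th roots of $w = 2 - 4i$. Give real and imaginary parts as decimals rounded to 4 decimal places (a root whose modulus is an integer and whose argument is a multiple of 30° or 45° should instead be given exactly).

|w| = sqrt(20) ≈ 4.472136, arg(w) ≈ 296.565051°
Root modulus = sqrt(20)^(1/4) ≈ 1.454215
Root arguments: θ_k = (arg(w) + 360°k)/4 for k = 0, 1, ..., 3
Compute each root as (root modulus)(cos θ_k + i sin θ_k) using full-precision intermediates, then round to 4 decimal places.
Roots: 0.3974 + 1.3989i, -1.3989 + 0.3974i, -0.3974 - 1.3989i, 1.3989 - 0.3974i


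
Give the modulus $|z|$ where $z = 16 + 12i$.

|z| = sqrt(a^2 + b^2) = sqrt(16^2 + 12^2) = sqrt(400) = 20


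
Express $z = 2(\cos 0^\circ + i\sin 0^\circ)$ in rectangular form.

a = r cos θ = 2 * 1 = 2
b = r sin θ = 2 * 0 = 0
z = 2


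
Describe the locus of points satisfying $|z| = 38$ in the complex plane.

|z| = 38 means sqrt(x^2 + y^2) = 38
This is a circle of radius 38 centered at the origin


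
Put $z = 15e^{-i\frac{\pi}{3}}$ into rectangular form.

a = r cos θ = 15 * 1/2 = 15/2
b = r sin θ = 15 * -sqrt(3)/2 = -15*sqrt(3)/2
z = 15/2 - (15*sqrt(3)/2)i


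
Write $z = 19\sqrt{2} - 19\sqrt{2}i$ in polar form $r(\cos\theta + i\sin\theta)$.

r = |z| = sqrt(a^2 + b^2) = sqrt((19*sqrt(2))^2 + (-19*sqrt(2))^2) = sqrt(722 + 722) = sqrt(1444) = 38
θ = arctan(b/a) = arctan(-26.8701/26.8701) (quadrant-adjusted) = 315°
z = 38(cos 315° + i sin 315°)


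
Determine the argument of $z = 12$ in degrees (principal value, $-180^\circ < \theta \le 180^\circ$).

b = 0 and a > 0, so z lies on the positive real axis: θ = 0°


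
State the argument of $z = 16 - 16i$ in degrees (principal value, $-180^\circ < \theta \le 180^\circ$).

θ = arctan(b/a) = arctan(-16/16) (quadrant-adjusted) = -45°


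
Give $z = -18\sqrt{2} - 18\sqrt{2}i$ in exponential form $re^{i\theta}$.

r = |z| = sqrt((-18*sqrt(2))^2 + (-18*sqrt(2))^2) = sqrt(648 + 648) = sqrt(1296) = 36
θ = arctan(b/a) = arctan(-25.4558/-25.4558) (quadrant-adjusted) = -135° = -3π/4
z = 36e^(-i*3π/4)


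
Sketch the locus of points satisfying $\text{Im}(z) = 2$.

Im(z) = y where z = x + yi; the equation y = 2 is satisfied by all points with that y-coordinate
Locus: Horizontal line y = 2


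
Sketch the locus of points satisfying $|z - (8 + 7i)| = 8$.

|z - z0| = r describes a circle centered at z0 with radius r
Here z0 = 8 + 7i and r = 8
Locus: Circle centered at (8, 7) with radius 8


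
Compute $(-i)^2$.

(a + bi)^2 = a^2 - b^2 + 2abi
= 0^2 - (-1)^2 + 2*0*(-1)i
= -1


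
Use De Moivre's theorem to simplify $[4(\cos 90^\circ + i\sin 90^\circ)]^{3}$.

By De Moivre: z^n = r^n(cos(nθ) + i sin(nθ))
= 4^3(cos(3*90°) + i sin(3*90°))
= 64(cos 270° + i sin 270°)
= -64i


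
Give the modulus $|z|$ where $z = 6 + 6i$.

|z| = sqrt(a^2 + b^2) = sqrt(6^2 + 6^2) = sqrt(72) = sqrt(72)


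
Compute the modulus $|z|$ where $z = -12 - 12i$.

|z| = sqrt(a^2 + b^2) = sqrt((-12)^2 + (-12)^2) = sqrt(288) = sqrt(288)


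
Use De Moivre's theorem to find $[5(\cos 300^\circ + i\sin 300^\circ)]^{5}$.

By De Moivre: z^n = r^n(cos(nθ) + i sin(nθ))
= 5^5(cos(5*300°) + i sin(5*300°))
= 3125(cos 60° + i sin 60°)
= 3125/2 + (3125*sqrt(3)/2)i


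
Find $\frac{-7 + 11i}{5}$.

Divisor is real, so divide each part by 5:
= -7/5 + (11/5)i


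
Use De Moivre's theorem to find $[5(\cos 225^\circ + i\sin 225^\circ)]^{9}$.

By De Moivre: z^n = r^n(cos(nθ) + i sin(nθ))
= 5^9(cos(9*225°) + i sin(9*225°))
= 1953125(cos 225° + i sin 225°)
= -1953125*sqrt(2)/2 - (1953125*sqrt(2)/2)i


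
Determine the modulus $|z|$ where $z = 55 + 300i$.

|z| = sqrt(a^2 + b^2) = sqrt(55^2 + 300^2) = sqrt(93025) = 305


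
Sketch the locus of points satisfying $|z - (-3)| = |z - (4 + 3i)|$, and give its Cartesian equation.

|z - z1| = |z - z2| means z is equidistant from z1 and z2,
i.e. the perpendicular bisector of the segment from (-3, 0) to (4, 3) (midpoint (1/2, 3/2)).
With z = x + yi, square both sides:
(x - (-3))^2 + (y - 0)^2 = (x - 4)^2 + (y - 3)^2
The x^2 and y^2 terms cancel: 14x + 6y = 25 - 9 = 16
Simplify: 7x + 3y = 8
Locus: Perpendicular bisector of the segment from (-3, 0) to (4, 3): the line 7x + 3y = 8


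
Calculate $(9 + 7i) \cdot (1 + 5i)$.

(a1*a2 - b1*b2) + (a1*b2 + b1*a2)i
= (9 - 35) + (45 + 7)i
= -26 + 52i


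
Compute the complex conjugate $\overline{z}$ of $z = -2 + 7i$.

If z = a + bi, then conjugate(z) = a - bi
conjugate(-2 + 7i) = -2 - 7i


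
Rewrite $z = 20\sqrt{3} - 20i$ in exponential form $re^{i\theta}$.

r = |z| = sqrt((20*sqrt(3))^2 + (-20)^2) = sqrt(1200 + 400) = sqrt(1600) = 40
θ = arctan(b/a) = arctan(-20/34.641) (quadrant-adjusted) = -30° = -π/6
z = 40e^(-i*π/6)


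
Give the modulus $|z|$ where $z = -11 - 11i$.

|z| = sqrt(a^2 + b^2) = sqrt((-11)^2 + (-11)^2) = sqrt(242) = sqrt(242)


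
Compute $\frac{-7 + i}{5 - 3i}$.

Multiply numerator and denominator by conjugate (5 + 3i):
= (-7 + i)(5 + 3i) / (5^2 + (-3)^2)
= (-38 - 16i) / 34
Divide through by 2: (-19 - 8i) / 17
= -19/17 - (8/17)i


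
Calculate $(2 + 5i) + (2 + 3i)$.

(2 + 2) + (5 + 3)i = 4 + 8i


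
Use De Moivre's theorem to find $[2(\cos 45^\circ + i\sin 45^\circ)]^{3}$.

By De Moivre: z^n = r^n(cos(nθ) + i sin(nθ))
= 2^3(cos(3*45°) + i sin(3*45°))
= 8(cos 135° + i sin 135°)
= -4*sqrt(2) + 4*sqrt(2)i


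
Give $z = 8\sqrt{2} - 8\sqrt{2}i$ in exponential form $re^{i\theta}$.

r = |z| = sqrt((8*sqrt(2))^2 + (-8*sqrt(2))^2) = sqrt(128 + 128) = sqrt(256) = 16
θ = arctan(b/a) = arctan(-11.3137/11.3137) (quadrant-adjusted) = -45° = -π/4
z = 16e^(-i*π/4)


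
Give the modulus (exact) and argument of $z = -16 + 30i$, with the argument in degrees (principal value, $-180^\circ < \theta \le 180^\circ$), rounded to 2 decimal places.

|z| = sqrt((-16)^2 + 30^2) = 34
arg(z) = arctan(b/a) = arctan(30/-16) (quadrant-adjusted) = 118.07°


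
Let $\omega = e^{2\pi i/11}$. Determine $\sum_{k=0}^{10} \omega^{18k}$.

Let ζ = ω^18 = e^(2πi·18/11). Since 11 ∤ 18, ζ ≠ 1.
Sum = Σ_{k=0}^{10} ζ^k = (ζ^11 - 1)/(ζ - 1) = (ω^{18·11} - 1)/(ζ - 1) = (1 - 1)/(ζ - 1) = 0


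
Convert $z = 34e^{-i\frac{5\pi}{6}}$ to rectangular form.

a = r cos θ = 34 * -sqrt(3)/2 = -17*sqrt(3)
b = r sin θ = 34 * -1/2 = -17
z = -17*sqrt(3) - 17i


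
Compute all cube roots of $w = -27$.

|w| = 27, arg(w) = 180°
Root modulus = 27^(1/3) = 3
Root arguments: θ_k = (180° + 360°k)/3 for k = 0, 1, ..., 2
Roots: 3/2 + (3*sqrt(3)/2)i, -3, 3/2 - (3*sqrt(3)/2)i


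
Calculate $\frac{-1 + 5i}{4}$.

Divisor is real, so divide each part by 4:
= -1/4 + (5/4)i


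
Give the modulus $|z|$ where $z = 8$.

|z| = sqrt(a^2 + b^2) = sqrt(8^2 + 0^2) = sqrt(64) = 8


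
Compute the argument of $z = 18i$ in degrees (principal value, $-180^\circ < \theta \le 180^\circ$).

a = 0 and b > 0, so z lies on the positive imaginary axis: θ = 90°


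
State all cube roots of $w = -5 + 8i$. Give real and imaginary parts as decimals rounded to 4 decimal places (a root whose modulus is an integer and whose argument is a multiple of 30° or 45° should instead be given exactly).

|w| = sqrt(89) ≈ 9.433981, arg(w) ≈ 122.005383°
Root modulus = sqrt(89)^(1/3) ≈ 2.112994
Root arguments: θ_k = (arg(w) + 360°k)/3 for k = 0, 1, ..., 2
Compute each root as (root modulus)(cos θ_k + i sin θ_k) using full-precision intermediates, then round to 4 decimal places.
Roots: 1.6027 + 1.3770i, -1.9939 + 0.6995i, 0.3912 - 2.0765i


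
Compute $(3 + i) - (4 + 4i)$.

(3 - 4) + (1 - 4)i = -1 - 3i


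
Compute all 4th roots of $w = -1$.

|w| = 1, arg(w) = 180°
Root modulus = 1^(1/4) = 1
Root arguments: θ_k = (180° + 360°k)/4 for k = 0, 1, ..., 3
Roots: sqrt(2)/2 + (sqrt(2)/2)i, -sqrt(2)/2 + (sqrt(2)/2)i, -sqrt(2)/2 - (sqrt(2)/2)i, sqrt(2)/2 - (sqrt(2)/2)i


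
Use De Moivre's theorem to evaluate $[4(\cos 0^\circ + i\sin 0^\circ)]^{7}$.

By De Moivre: z^n = r^n(cos(nθ) + i sin(nθ))
= 4^7(cos(7*0°) + i sin(7*0°))
= 16384(cos 0° + i sin 0°)
= 16384


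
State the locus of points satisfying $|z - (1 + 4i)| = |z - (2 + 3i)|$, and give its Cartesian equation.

|z - z1| = |z - z2| means z is equidistant from z1 and z2,
i.e. the perpendicular bisector of the segment from (1, 4) to (2, 3) (midpoint (3/2, 7/2)).
With z = x + yi, square both sides:
(x - 1)^2 + (y - 4)^2 = (x - 2)^2 + (y - 3)^2
The x^2 and y^2 terms cancel: 2x + (-2)y = 13 - 17 = -4
Simplify: x - y = -2
Locus: Perpendicular bisector of the segment from (1, 4) to (2, 3): the line x - y = -2


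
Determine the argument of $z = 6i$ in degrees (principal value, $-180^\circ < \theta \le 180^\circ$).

a = 0 and b > 0, so z lies on the positive imaginary axis: θ = 90°


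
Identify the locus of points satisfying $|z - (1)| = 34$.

|z - z0| = r describes a circle centered at z0 with radius r
Here z0 = 1 and r = 34
Locus: Circle centered at (1, 0) with radius 34


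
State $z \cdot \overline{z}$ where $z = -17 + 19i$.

z * conjugate(z) = |z|^2 = a^2 + b^2
= (-17)^2 + 19^2 = 650


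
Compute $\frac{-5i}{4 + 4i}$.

Multiply numerator and denominator by conjugate (4 - 4i):
= (-5i)(4 - 4i) / (4^2 + 4^2)
= (-20 - 20i) / 32
Divide through by 4: (-5 - 5i) / 8
= -5/8 - (5/8)i


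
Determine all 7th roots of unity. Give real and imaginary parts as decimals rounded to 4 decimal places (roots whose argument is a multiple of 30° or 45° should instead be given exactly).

ω_k = e^(2πik/7) = cos(2πk/7) + i sin(2πk/7) for k = 0, 1, ..., 6
Roots: 1, 0.6235 + 0.7818i, -0.2225 + 0.9749i, -0.9010 + 0.4339i, -0.9010 - 0.4339i, -0.2225 - 0.9749i, 0.6235 - 0.7818i


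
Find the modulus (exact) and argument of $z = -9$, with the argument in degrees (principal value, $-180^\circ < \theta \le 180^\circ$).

|z| = sqrt((-9)^2 + 0^2) = 9
b = 0 and a < 0, so z lies on the negative real axis: arg(z) = 180°


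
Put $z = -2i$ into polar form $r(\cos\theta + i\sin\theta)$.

r = |z| = sqrt(a^2 + b^2) = sqrt((0)^2 + (-2)^2) = sqrt(0 + 4) = sqrt(4) = 2
a = 0 and b < 0, so z lies on the negative imaginary axis: θ = 270°
z = 2(cos 270° + i sin 270°)


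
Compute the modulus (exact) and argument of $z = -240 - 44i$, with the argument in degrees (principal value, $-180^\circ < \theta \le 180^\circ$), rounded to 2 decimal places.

|z| = sqrt((-240)^2 + (-44)^2) = 244
arg(z) = arctan(b/a) = arctan(-44/-240) (quadrant-adjusted) = -169.61°


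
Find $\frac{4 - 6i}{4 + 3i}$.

Multiply numerator and denominator by conjugate (4 - 3i):
= (4 - 6i)(4 - 3i) / (4^2 + 3^2)
= (-2 - 36i) / 25
= -2/25 - (36/25)i


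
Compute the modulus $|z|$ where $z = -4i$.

|z| = sqrt(a^2 + b^2) = sqrt(0^2 + (-4)^2) = sqrt(16) = 4


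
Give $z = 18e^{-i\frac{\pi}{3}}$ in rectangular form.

a = r cos θ = 18 * 1/2 = 9
b = r sin θ = 18 * -sqrt(3)/2 = -9*sqrt(3)
z = 9 - 9*sqrt(3)i


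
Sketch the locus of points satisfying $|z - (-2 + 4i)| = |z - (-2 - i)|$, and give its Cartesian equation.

|z - z1| = |z - z2| means z is equidistant from z1 and z2,
i.e. the perpendicular bisector of the segment from (-2, 4) to (-2, -1) (midpoint (-2, 3/2)).
With z = x + yi, square both sides:
(x - (-2))^2 + (y - 4)^2 = (x - (-2))^2 + (y - (-1))^2
The x^2 and y^2 terms cancel: 0x + (-10)y = 5 - 20 = -15
Simplify: y = 3/2
Locus: Perpendicular bisector of the segment from (-2, 4) to (-2, -1): the line y = 3/2


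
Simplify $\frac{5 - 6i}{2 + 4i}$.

Multiply numerator and denominator by conjugate (2 - 4i):
= (5 - 6i)(2 - 4i) / (2^2 + 4^2)
= (-14 - 32i) / 20
Divide through by 2: (-7 - 16i) / 10
= -7/10 - (8/5)i


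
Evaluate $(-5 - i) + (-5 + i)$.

(-5 + (-5)) + (-1 + 1)i = -10


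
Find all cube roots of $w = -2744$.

|w| = 2744, arg(w) = 180°
Root modulus = 2744^(1/3) = 14
Root arguments: θ_k = (180° + 360°k)/3 for k = 0, 1, ..., 2
Roots: 7 + 7*sqrt(3)i, -14, 7 - 7*sqrt(3)i


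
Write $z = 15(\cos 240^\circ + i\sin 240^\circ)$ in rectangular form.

a = r cos θ = 15 * -1/2 = -15/2
b = r sin θ = 15 * -sqrt(3)/2 = -15*sqrt(3)/2
z = -15/2 - (15*sqrt(3)/2)i


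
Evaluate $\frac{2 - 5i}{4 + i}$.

Multiply numerator and denominator by conjugate (4 - i):
= (2 - 5i)(4 - i) / (4^2 + 1^2)
= (3 - 22i) / 17
= 3/17 - (22/17)i


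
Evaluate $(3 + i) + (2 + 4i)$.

(3 + 2) + (1 + 4)i = 5 + 5i


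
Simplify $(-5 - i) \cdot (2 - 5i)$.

(a1*a2 - b1*b2) + (a1*b2 + b1*a2)i
= (-10 - 5) + (25 + (-2))i
= -15 + 23i


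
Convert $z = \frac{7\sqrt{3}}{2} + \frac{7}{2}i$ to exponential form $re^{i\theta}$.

r = |z| = sqrt((7*sqrt(3)/2)^2 + (7/2)^2) = sqrt(147/4 + 49/4) = sqrt(49) = 7
θ = arctan(b/a) = arctan(3.5/6.0622) (quadrant-adjusted) = 30° = π/6
z = 7e^(i*π/6)


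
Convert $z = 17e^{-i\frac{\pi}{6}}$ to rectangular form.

a = r cos θ = 17 * sqrt(3)/2 = 17*sqrt(3)/2
b = r sin θ = 17 * -1/2 = -17/2
z = 17*sqrt(3)/2 - (17/2)i


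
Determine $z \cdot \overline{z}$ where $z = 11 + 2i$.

z * conjugate(z) = |z|^2 = a^2 + b^2
= 11^2 + 2^2 = 125


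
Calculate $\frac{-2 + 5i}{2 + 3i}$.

Multiply numerator and denominator by conjugate (2 - 3i):
= (-2 + 5i)(2 - 3i) / (2^2 + 3^2)
= (11 + 16i) / 13
= 11/13 + (16/13)i


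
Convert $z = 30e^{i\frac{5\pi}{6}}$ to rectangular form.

a = r cos θ = 30 * -sqrt(3)/2 = -15*sqrt(3)
b = r sin θ = 30 * 1/2 = 15
z = -15*sqrt(3) + 15i


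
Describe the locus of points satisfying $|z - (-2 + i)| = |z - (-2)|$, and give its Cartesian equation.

|z - z1| = |z - z2| means z is equidistant from z1 and z2,
i.e. the perpendicular bisector of the segment from (-2, 1) to (-2, 0) (midpoint (-2, 1/2)).
With z = x + yi, square both sides:
(x - (-2))^2 + (y - 1)^2 = (x - (-2))^2 + (y - 0)^2
The x^2 and y^2 terms cancel: 0x + (-2)y = 4 - 5 = -1
Simplify: y = 1/2
Locus: Perpendicular bisector of the segment from (-2, 1) to (-2, 0): the line y = 1/2


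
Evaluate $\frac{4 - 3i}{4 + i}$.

Multiply numerator and denominator by conjugate (4 - i):
= (4 - 3i)(4 - i) / (4^2 + 1^2)
= (13 - 16i) / 17
= 13/17 - (16/17)i


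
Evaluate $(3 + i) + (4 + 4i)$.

(3 + 4) + (1 + 4)i = 7 + 5i


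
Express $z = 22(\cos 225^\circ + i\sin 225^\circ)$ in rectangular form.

a = r cos θ = 22 * -sqrt(2)/2 = -11*sqrt(2)
b = r sin θ = 22 * -sqrt(2)/2 = -11*sqrt(2)
z = -11*sqrt(2) - 11*sqrt(2)i


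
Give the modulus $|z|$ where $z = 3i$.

|z| = sqrt(a^2 + b^2) = sqrt(0^2 + 3^2) = sqrt(9) = 3


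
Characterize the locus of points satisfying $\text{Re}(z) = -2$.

Re(z) = x where z = x + yi; the equation x = -2 is satisfied by all points with that x-coordinate
Locus: Vertical line x = -2


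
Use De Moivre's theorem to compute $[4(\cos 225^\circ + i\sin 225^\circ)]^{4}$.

By De Moivre: z^n = r^n(cos(nθ) + i sin(nθ))
= 4^4(cos(4*225°) + i sin(4*225°))
= 256(cos 180° + i sin 180°)
= -256


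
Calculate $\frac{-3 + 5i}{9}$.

Divisor is real, so divide each part by 9:
= -1/3 + (5/9)i


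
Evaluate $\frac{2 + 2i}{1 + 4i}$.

Multiply numerator and denominator by conjugate (1 - 4i):
= (2 + 2i)(1 - 4i) / (1^2 + 4^2)
= (10 - 6i) / 17
= 10/17 - (6/17)i


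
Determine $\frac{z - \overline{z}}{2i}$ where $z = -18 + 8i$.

z - conjugate(z) = 2bi
(z - conjugate(z))/(2i) = 2bi/(2i) = b = 8


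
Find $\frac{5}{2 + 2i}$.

Multiply numerator and denominator by conjugate (2 - 2i):
= (5)(2 - 2i) / (2^2 + 2^2)
= (10 - 10i) / 8
Divide through by 2: (5 - 5i) / 4
= 5/4 - (5/4)i


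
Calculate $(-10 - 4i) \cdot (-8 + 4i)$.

(a1*a2 - b1*b2) + (a1*b2 + b1*a2)i
= (80 - (-16)) + (-40 + 32)i
= 96 - 8i


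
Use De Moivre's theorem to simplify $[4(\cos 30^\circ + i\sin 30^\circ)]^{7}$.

By De Moivre: z^n = r^n(cos(nθ) + i sin(nθ))
= 4^7(cos(7*30°) + i sin(7*30°))
= 16384(cos 210° + i sin 210°)
= -8192*sqrt(3) - 8192i


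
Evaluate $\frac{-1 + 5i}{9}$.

Divisor is real, so divide each part by 9:
= -1/9 + (5/9)i


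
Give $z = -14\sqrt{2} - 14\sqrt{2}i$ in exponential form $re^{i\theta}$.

r = |z| = sqrt((-14*sqrt(2))^2 + (-14*sqrt(2))^2) = sqrt(392 + 392) = sqrt(784) = 28
θ = arctan(b/a) = arctan(-19.799/-19.799) (quadrant-adjusted) = -135° = -3π/4
z = 28e^(-i*3π/4)


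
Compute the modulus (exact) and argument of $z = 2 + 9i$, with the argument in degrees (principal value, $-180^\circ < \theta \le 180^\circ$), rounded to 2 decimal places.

|z| = sqrt(2^2 + 9^2) = sqrt(85)
arg(z) = arctan(b/a) = arctan(9/2) (quadrant-adjusted) = 77.47°


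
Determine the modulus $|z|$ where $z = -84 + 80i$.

|z| = sqrt(a^2 + b^2) = sqrt((-84)^2 + 80^2) = sqrt(13456) = 116


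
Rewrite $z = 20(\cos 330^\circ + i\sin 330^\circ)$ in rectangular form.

a = r cos θ = 20 * sqrt(3)/2 = 10*sqrt(3)
b = r sin θ = 20 * -1/2 = -10
z = 10*sqrt(3) - 10i


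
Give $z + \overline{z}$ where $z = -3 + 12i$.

z + conjugate(z) = (a + bi) + (a - bi) = 2a
= 2 * (-3) = -6


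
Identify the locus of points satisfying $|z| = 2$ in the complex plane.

|z| = 2 means sqrt(x^2 + y^2) = 2
This is a circle of radius 2 centered at the origin


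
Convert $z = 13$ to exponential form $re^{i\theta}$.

r = |z| = sqrt((13)^2 + (0)^2) = sqrt(169 + 0) = sqrt(169) = 13
b = 0 and a > 0, so z lies on the positive real axis: θ = 0
z = 13e^(i*0) = 13


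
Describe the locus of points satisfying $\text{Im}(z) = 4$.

Im(z) = y where z = x + yi; the equation y = 4 is satisfied by all points with that y-coordinate
Locus: Horizontal line y = 4


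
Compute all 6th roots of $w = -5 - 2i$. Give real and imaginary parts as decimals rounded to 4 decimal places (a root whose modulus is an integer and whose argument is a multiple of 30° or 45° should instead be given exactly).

|w| = sqrt(29) ≈ 5.385165, arg(w) ≈ 201.801409°
Root modulus = sqrt(29)^(1/6) ≈ 1.323935
Root arguments: θ_k = (arg(w) + 360°k)/6 for k = 0, 1, ..., 5
Compute each root as (root modulus)(cos θ_k + i sin θ_k) using full-precision intermediates, then round to 4 decimal places.
Roots: 1.1023 + 0.7333i, -0.0839 + 1.3213i, -1.1862 + 0.5880i, -1.1023 - 0.7333i, 0.0839 - 1.3213i, 1.1862 - 0.5880i


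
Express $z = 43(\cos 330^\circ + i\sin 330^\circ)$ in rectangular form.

a = r cos θ = 43 * sqrt(3)/2 = 43*sqrt(3)/2
b = r sin θ = 43 * -1/2 = -43/2
z = 43*sqrt(3)/2 - (43/2)i


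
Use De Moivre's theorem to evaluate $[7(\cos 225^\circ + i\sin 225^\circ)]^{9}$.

By De Moivre: z^n = r^n(cos(nθ) + i sin(nθ))
= 7^9(cos(9*225°) + i sin(9*225°))
= 40353607(cos 225° + i sin 225°)
= -40353607*sqrt(2)/2 - (40353607*sqrt(2)/2)i


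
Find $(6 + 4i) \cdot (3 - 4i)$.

(a1*a2 - b1*b2) + (a1*b2 + b1*a2)i
= (18 - (-16)) + (-24 + 12)i
= 34 - 12i


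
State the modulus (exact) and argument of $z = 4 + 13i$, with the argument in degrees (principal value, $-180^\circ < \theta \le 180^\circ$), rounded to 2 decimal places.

|z| = sqrt(4^2 + 13^2) = sqrt(185)
arg(z) = arctan(b/a) = arctan(13/4) (quadrant-adjusted) = 72.90°


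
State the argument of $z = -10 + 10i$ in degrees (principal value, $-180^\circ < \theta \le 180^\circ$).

θ = arctan(b/a) = arctan(10/-10) (quadrant-adjusted) = 135°


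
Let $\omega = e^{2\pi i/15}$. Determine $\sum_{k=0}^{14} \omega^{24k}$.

Let ζ = ω^24 = e^(2πi·24/15). Since 15 ∤ 24, ζ ≠ 1.
Sum = Σ_{k=0}^{14} ζ^k = (ζ^15 - 1)/(ζ - 1) = (ω^{24·15} - 1)/(ζ - 1) = (1 - 1)/(ζ - 1) = 0


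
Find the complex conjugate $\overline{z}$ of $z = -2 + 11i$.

If z = a + bi, then conjugate(z) = a - bi
conjugate(-2 + 11i) = -2 - 11i


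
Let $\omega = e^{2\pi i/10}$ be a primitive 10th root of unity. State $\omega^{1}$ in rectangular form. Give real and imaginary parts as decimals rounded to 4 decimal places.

ω^1 = e^(2πi·1/10) = e^(i·1π/5)
= cos(1π/5) + i sin(1π/5)
= 0.8090 + 0.5878i


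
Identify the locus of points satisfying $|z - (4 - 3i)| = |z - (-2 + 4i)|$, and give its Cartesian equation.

|z - z1| = |z - z2| means z is equidistant from z1 and z2,
i.e. the perpendicular bisector of the segment from (4, -3) to (-2, 4) (midpoint (1, 1/2)).
With z = x + yi, square both sides:
(x - 4)^2 + (y - (-3))^2 = (x - (-2))^2 + (y - 4)^2
The x^2 and y^2 terms cancel: -12x + 14y = 20 - 25 = -5
Simplify: 12x - 14y = 5
Locus: Perpendicular bisector of the segment from (4, -3) to (-2, 4): the line 12x - 14y = 5


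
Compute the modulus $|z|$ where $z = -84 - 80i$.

|z| = sqrt(a^2 + b^2) = sqrt((-84)^2 + (-80)^2) = sqrt(13456) = 116


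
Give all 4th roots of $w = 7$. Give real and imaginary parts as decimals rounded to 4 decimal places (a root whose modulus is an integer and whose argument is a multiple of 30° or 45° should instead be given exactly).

|w| = 7, arg(w) = 0°
Root modulus = 7^(1/4) ≈ 1.626577
Root arguments: θ_k = (0° + 360°k)/4 for k = 0, 1, ..., 3
Compute each root as (root modulus)(cos θ_k + i sin θ_k) using full-precision intermediates, then round to 4 decimal places.
Roots: 1.6266, 1.6266i, -1.6266, -1.6266i


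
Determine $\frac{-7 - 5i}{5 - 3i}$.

Multiply numerator and denominator by conjugate (5 + 3i):
= (-7 - 5i)(5 + 3i) / (5^2 + (-3)^2)
= (-20 - 46i) / 34
Divide through by 2: (-10 - 23i) / 17
= -10/17 - (23/17)i


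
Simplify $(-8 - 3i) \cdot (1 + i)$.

(a1*a2 - b1*b2) + (a1*b2 + b1*a2)i
= (-8 - (-3)) + (-8 + (-3))i
= -5 - 11i


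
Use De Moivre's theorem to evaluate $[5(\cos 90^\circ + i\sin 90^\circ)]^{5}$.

By De Moivre: z^n = r^n(cos(nθ) + i sin(nθ))
= 5^5(cos(5*90°) + i sin(5*90°))
= 3125(cos 90° + i sin 90°)
= 3125i


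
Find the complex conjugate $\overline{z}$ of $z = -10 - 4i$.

If z = a + bi, then conjugate(z) = a - bi
conjugate(-10 - 4i) = -10 + 4i


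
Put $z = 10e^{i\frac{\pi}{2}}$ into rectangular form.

a = r cos θ = 10 * 0 = 0
b = r sin θ = 10 * 1 = 10
z = 10i


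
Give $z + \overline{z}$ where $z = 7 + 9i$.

z + conjugate(z) = (a + bi) + (a - bi) = 2a
= 2 * 7 = 14


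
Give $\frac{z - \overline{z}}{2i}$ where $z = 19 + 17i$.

z - conjugate(z) = 2bi
(z - conjugate(z))/(2i) = 2bi/(2i) = b = 17


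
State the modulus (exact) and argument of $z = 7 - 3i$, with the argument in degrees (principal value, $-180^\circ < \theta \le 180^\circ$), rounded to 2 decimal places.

|z| = sqrt(7^2 + (-3)^2) = sqrt(58)
arg(z) = arctan(b/a) = arctan(-3/7) (quadrant-adjusted) = -23.20°


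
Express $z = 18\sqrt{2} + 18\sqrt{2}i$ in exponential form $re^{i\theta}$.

r = |z| = sqrt((18*sqrt(2))^2 + (18*sqrt(2))^2) = sqrt(648 + 648) = sqrt(1296) = 36
θ = arctan(b/a) = arctan(25.4558/25.4558) (quadrant-adjusted) = 45° = π/4
z = 36e^(i*π/4)


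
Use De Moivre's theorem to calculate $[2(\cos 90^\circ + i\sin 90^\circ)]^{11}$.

By De Moivre: z^n = r^n(cos(nθ) + i sin(nθ))
= 2^11(cos(11*90°) + i sin(11*90°))
= 2048(cos 270° + i sin 270°)
= -2048i


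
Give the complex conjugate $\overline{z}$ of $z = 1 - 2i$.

If z = a + bi, then conjugate(z) = a - bi
conjugate(1 - 2i) = 1 + 2i


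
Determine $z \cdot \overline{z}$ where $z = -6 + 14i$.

z * conjugate(z) = |z|^2 = a^2 + b^2
= (-6)^2 + 14^2 = 232


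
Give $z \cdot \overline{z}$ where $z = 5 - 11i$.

z * conjugate(z) = |z|^2 = a^2 + b^2
= 5^2 + (-11)^2 = 146


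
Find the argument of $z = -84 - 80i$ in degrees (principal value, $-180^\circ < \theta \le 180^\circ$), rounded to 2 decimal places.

θ = arctan(b/a) = arctan(-80/-84) (quadrant-adjusted) = -136.40°


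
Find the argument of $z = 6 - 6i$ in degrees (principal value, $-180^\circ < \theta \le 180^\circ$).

θ = arctan(b/a) = arctan(-6/6) (quadrant-adjusted) = -45°


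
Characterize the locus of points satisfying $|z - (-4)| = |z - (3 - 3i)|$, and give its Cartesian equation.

|z - z1| = |z - z2| means z is equidistant from z1 and z2,
i.e. the perpendicular bisector of the segment from (-4, 0) to (3, -3) (midpoint (-1/2, -3/2)).
With z = x + yi, square both sides:
(x - (-4))^2 + (y - 0)^2 = (x - 3)^2 + (y - (-3))^2
The x^2 and y^2 terms cancel: 14x + (-6)y = 18 - 16 = 2
Simplify: 7x - 3y = 1
Locus: Perpendicular bisector of the segment from (-4, 0) to (3, -3): the line 7x - 3y = 1


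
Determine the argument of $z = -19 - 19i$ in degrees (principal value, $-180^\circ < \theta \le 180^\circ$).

θ = arctan(b/a) = arctan(-19/-19) (quadrant-adjusted) = -135°


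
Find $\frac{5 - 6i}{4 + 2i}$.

Multiply numerator and denominator by conjugate (4 - 2i):
= (5 - 6i)(4 - 2i) / (4^2 + 2^2)
= (8 - 34i) / 20
Divide through by 2: (4 - 17i) / 10
= 2/5 - (17/10)i


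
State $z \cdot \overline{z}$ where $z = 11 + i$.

z * conjugate(z) = |z|^2 = a^2 + b^2
= 11^2 + 1^2 = 122


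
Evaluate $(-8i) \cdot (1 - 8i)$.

(a1*a2 - b1*b2) + (a1*b2 + b1*a2)i
= (0 - 64) + (0 + (-8))i
= -64 - 8i


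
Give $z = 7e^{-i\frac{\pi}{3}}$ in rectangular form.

a = r cos θ = 7 * 1/2 = 7/2
b = r sin θ = 7 * -sqrt(3)/2 = -7*sqrt(3)/2
z = 7/2 - (7*sqrt(3)/2)i


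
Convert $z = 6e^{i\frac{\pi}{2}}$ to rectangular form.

a = r cos θ = 6 * 0 = 0
b = r sin θ = 6 * 1 = 6
z = 6i


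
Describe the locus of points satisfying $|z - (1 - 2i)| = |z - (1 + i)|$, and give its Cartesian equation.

|z - z1| = |z - z2| means z is equidistant from z1 and z2,
i.e. the perpendicular bisector of the segment from (1, -2) to (1, 1) (midpoint (1, -1/2)).
With z = x + yi, square both sides:
(x - 1)^2 + (y - (-2))^2 = (x - 1)^2 + (y - 1)^2
The x^2 and y^2 terms cancel: 0x + 6y = 2 - 5 = -3
Simplify: y = -1/2
Locus: Perpendicular bisector of the segment from (1, -2) to (1, 1): the line y = -1/2


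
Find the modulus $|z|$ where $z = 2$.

|z| = sqrt(a^2 + b^2) = sqrt(2^2 + 0^2) = sqrt(4) = 2


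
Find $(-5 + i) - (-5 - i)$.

(-5 - (-5)) + (1 - (-1))i = 2i


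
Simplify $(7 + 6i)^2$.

(a + bi)^2 = a^2 - b^2 + 2abi
= 7^2 - 6^2 + 2*7*6i
= 13 + 84i


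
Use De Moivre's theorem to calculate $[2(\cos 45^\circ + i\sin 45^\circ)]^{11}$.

By De Moivre: z^n = r^n(cos(nθ) + i sin(nθ))
= 2^11(cos(11*45°) + i sin(11*45°))
= 2048(cos 135° + i sin 135°)
= -1024*sqrt(2) + 1024*sqrt(2)i


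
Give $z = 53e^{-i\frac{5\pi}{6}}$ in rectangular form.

a = r cos θ = 53 * -sqrt(3)/2 = -53*sqrt(3)/2
b = r sin θ = 53 * -1/2 = -53/2
z = -53*sqrt(3)/2 - (53/2)i


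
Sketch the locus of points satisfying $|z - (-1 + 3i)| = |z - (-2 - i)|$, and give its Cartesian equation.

|z - z1| = |z - z2| means z is equidistant from z1 and z2,
i.e. the perpendicular bisector of the segment from (-1, 3) to (-2, -1) (midpoint (-3/2, 1)).
With z = x + yi, square both sides:
(x - (-1))^2 + (y - 3)^2 = (x - (-2))^2 + (y - (-1))^2
The x^2 and y^2 terms cancel: -2x + (-8)y = 5 - 10 = -5
Simplify: 2x + 8y = 5
Locus: Perpendicular bisector of the segment from (-1, 3) to (-2, -1): the line 2x + 8y = 5


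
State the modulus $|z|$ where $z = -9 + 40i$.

|z| = sqrt(a^2 + b^2) = sqrt((-9)^2 + 40^2) = sqrt(1681) = 41


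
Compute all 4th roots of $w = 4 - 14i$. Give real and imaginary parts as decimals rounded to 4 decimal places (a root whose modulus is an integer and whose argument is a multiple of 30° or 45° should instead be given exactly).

|w| = sqrt(212) ≈ 14.560220, arg(w) ≈ 285.945396°
Root modulus = sqrt(212)^(1/4) ≈ 1.953404
Root arguments: θ_k = (arg(w) + 360°k)/4 for k = 0, 1, ..., 3
Compute each root as (root modulus)(cos θ_k + i sin θ_k) using full-precision intermediates, then round to 4 decimal places.
Roots: 0.6203 + 1.8523i, -1.8523 + 0.6203i, -0.6203 - 1.8523i, 1.8523 - 0.6203i


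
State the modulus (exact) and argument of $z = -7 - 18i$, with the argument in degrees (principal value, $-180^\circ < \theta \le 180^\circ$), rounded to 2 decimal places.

|z| = sqrt((-7)^2 + (-18)^2) = sqrt(373)
arg(z) = arctan(b/a) = arctan(-18/-7) (quadrant-adjusted) = -111.25°


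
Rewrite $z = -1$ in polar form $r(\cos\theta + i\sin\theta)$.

r = |z| = sqrt(a^2 + b^2) = sqrt((-1)^2 + (0)^2) = sqrt(1 + 0) = sqrt(1) = 1
b = 0 and a < 0, so z lies on the negative real axis: θ = 180°
z = 1(cos 180° + i sin 180°)


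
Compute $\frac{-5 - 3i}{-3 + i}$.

Multiply numerator and denominator by conjugate (-3 - i):
= (-5 - 3i)(-3 - i) / ((-3)^2 + 1^2)
= (12 + 14i) / 10
Divide through by 2: (6 + 7i) / 5
= 6/5 + (7/5)i


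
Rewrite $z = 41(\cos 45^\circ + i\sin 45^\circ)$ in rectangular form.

a = r cos θ = 41 * sqrt(2)/2 = 41*sqrt(2)/2
b = r sin θ = 41 * sqrt(2)/2 = 41*sqrt(2)/2
z = 41*sqrt(2)/2 + (41*sqrt(2)/2)i


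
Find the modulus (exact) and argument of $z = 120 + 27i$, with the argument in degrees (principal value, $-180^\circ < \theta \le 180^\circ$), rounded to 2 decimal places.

|z| = sqrt(120^2 + 27^2) = 123
arg(z) = arctan(b/a) = arctan(27/120) (quadrant-adjusted) = 12.68°


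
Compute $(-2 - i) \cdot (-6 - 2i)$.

(a1*a2 - b1*b2) + (a1*b2 + b1*a2)i
= (12 - 2) + (4 + 6)i
= 10 + 10i


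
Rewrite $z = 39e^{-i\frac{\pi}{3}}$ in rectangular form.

a = r cos θ = 39 * 1/2 = 39/2
b = r sin θ = 39 * -sqrt(3)/2 = -39*sqrt(3)/2
z = 39/2 - (39*sqrt(3)/2)i


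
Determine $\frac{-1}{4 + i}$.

Multiply numerator and denominator by conjugate (4 - i):
= (-1)(4 - i) / (4^2 + 1^2)
= (-4 + i) / 17
= -4/17 + (1/17)i


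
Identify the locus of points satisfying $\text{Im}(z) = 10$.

Im(z) = y where z = x + yi; the equation y = 10 is satisfied by all points with that y-coordinate
Locus: Horizontal line y = 10


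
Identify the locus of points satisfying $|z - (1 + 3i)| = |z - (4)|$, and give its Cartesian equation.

|z - z1| = |z - z2| means z is equidistant from z1 and z2,
i.e. the perpendicular bisector of the segment from (1, 3) to (4, 0) (midpoint (5/2, 3/2)).
With z = x + yi, square both sides:
(x - 1)^2 + (y - 3)^2 = (x - 4)^2 + (y - 0)^2
The x^2 and y^2 terms cancel: 6x + (-6)y = 16 - 10 = 6
Simplify: x - y = 1
Locus: Perpendicular bisector of the segment from (1, 3) to (4, 0): the line x - y = 1


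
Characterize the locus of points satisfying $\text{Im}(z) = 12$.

Im(z) = y where z = x + yi; the equation y = 12 is satisfied by all points with that y-coordinate
Locus: Horizontal line y = 12


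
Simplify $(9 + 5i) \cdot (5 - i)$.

(a1*a2 - b1*b2) + (a1*b2 + b1*a2)i
= (45 - (-5)) + (-9 + 25)i
= 50 + 16i


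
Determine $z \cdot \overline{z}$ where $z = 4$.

z * conjugate(z) = |z|^2 = a^2 + b^2
= 4^2 + 0^2 = 16
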